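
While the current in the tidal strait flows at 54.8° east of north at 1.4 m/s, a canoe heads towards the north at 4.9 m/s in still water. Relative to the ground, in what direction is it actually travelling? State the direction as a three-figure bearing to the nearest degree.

011°

Taking east as x and north as y: velocity relative to the water = (0.000, 4.900) m/s; the water relative to ground = (1.144, 0.807) m/s.
Velocity relative to ground = (0.000, 4.900) + (1.144, 0.807) = (1.144, 5.707) m/s.
Bearing = atan2(1.14, 5.71) = 11.34° clockwise from north.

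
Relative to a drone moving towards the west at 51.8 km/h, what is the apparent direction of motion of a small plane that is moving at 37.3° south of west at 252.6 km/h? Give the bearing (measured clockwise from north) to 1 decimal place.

Taking east as x and north as y: small plane velocity = (-200.937, -153.073) km/h; drone velocity = (-51.800, 0.000) km/h.
Velocity of small plane relative to drone = (-200.937, -153.073) − (-51.800, 0.000) = (-149.137, -153.073) km/h.
Bearing = atan2(-149.14, -153.07) = 224.25° clockwise from north.

224.3°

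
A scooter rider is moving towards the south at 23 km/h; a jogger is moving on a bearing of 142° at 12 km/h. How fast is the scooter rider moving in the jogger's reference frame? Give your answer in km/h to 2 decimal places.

Taking east as x and north as y: scooter rider velocity = (0.000, -23.000) km/h; jogger velocity = (7.388, -9.456) km/h.
Velocity of scooter rider relative to jogger = (0.000, -23.000) − (7.388, -9.456) = (-7.388, -13.544) km/h.
Magnitude = |(-7.388, -13.544)| = 15.428 km/h.

15.43 km/h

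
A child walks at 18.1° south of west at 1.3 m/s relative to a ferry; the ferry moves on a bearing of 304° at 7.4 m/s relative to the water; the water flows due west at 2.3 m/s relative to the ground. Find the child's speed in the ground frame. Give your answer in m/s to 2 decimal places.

In east/north components (m/s): child relative to ferry = (-1.236, -0.404); ferry relative to water = (-6.135, 4.138); water relative to ground = (-2.300, 0.000).
Sum = (-9.671, 3.734) m/s.
Speed = |(-9.671, 3.734)| = 10.366 m/s.

10.37 m/s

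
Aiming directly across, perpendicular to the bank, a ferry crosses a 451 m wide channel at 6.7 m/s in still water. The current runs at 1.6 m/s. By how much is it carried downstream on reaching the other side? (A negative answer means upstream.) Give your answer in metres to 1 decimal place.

Perpendicular speed = 6.700 m/s; crossing time = 451 / 6.700 = 67.313 s.
Net downstream speed = 1.600 m/s.
Drift = 1.600 × 67.313 = 107.701 m (downstream).

107.7 m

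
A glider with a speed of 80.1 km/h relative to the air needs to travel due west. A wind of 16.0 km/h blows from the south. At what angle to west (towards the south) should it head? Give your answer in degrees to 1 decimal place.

The wind pushes perpendicular to the desired track; the heading must have a component into the wind equal to 16.0 km/h: 80.1 sin θ = 16.0.
sin θ = 0.1998, so θ = 11.522°.

11.5°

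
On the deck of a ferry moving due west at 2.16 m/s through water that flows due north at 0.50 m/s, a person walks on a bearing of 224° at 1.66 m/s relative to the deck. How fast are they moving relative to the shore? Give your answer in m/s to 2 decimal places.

3.39 m/s

In east/north components (m/s): person relative to ferry = (-1.153, -1.194); ferry relative to water = (-2.160, 0.000); water relative to ground = (0.000, 0.500).
Sum = (-3.313, -0.694) m/s.
Speed = |(-3.313, -0.694)| = 3.385 m/s.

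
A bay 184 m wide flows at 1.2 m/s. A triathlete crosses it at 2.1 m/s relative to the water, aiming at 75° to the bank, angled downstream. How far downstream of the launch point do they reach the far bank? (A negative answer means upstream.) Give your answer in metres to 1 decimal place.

158.2 m

Perpendicular speed = 2.028 m/s; crossing time = 184 / 2.028 = 90.710 s.
Net downstream speed = 1.744 m/s.
Drift = 1.744 × 90.710 = 158.155 m (downstream).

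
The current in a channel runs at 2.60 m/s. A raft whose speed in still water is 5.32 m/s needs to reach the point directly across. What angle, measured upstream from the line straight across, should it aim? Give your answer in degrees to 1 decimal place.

To cancel the current, the upstream component of the raft's velocity must equal the flow: 5.32 sin θ = 2.60.
sin θ = 2.60 / 5.32 = 0.4887.
θ = arcsin(0.4887) = 29.257°.

29.3°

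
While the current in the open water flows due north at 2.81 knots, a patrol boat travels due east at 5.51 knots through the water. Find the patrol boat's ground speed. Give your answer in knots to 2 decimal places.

6.19 knots

Taking east as x and north as y: velocity relative to the water = (5.510, 0.000) knots; the water relative to ground = (0.000, 2.810) knots.
Velocity relative to ground = (5.510, 0.000) + (0.000, 2.810) = (5.510, 2.810) knots.
Speed = |(5.510, 2.810)| = 6.185 knots.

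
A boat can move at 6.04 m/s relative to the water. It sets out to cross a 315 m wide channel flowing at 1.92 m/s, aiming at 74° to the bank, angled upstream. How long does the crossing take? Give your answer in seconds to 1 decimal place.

The component of the boat's velocity perpendicular to the bank is 6.04 × sin 74° = 5.806 m/s.
The flow acts along the bank and has no component across it.
Time = 315 / 5.806 = 54.254 s.

54.3 s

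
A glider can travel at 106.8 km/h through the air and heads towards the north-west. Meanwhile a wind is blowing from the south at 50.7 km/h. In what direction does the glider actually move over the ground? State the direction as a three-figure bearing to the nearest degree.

Taking east as x and north as y: velocity relative to the air = (-75.519, 75.519) km/h; the air relative to ground = (0.000, 50.700) km/h.
Velocity relative to ground = (-75.519, 75.519) + (0.000, 50.700) = (-75.519, 126.219) km/h.
Bearing = atan2(-75.52, 126.22) = 329.11° clockwise from north.

329°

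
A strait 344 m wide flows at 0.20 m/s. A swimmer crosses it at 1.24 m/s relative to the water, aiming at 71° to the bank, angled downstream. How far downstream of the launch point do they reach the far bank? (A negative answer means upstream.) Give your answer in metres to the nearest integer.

177 m

Perpendicular speed = 1.172 m/s; crossing time = 344 / 1.172 = 293.404 s.
Net downstream speed = 0.604 m/s.
Drift = 0.604 × 293.404 = 177.130 m (downstream).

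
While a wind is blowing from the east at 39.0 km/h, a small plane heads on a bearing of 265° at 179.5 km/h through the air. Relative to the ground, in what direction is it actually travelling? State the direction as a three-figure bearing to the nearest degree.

Taking east as x and north as y: velocity relative to the air = (-178.817, -15.644) km/h; the air relative to ground = (-39.000, 0.000) km/h.
Velocity relative to ground = (-178.817, -15.644) + (-39.000, 0.000) = (-217.817, -15.644) km/h.
Bearing = atan2(-217.82, -15.64) = 265.89° clockwise from north.

266°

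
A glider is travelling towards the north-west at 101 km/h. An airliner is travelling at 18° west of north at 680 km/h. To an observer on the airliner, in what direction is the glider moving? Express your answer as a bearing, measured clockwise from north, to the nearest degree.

Taking east as x and north as y: glider velocity = (-71.418, 71.418) km/h; airliner velocity = (-210.132, 646.718) km/h.
Velocity of glider relative to airliner = (-71.418, 71.418) − (-210.132, 646.718) = (138.714, -575.301) km/h.
Bearing = atan2(138.71, -575.30) = 166.44° clockwise from north.

166°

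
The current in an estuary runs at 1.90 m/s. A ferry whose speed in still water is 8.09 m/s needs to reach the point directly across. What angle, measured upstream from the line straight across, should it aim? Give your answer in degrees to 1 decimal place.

13.6°

To cancel the current, the upstream component of the ferry's velocity must equal the flow: 8.09 sin θ = 1.90.
sin θ = 1.90 / 8.09 = 0.2349.
θ = arcsin(0.2349) = 13.583°.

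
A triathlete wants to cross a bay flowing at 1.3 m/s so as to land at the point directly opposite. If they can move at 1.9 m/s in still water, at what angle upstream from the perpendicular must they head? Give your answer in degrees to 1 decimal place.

43.2°

To cancel the current, the upstream component of the triathlete's velocity must equal the flow: 1.9 sin θ = 1.3.
sin θ = 1.3 / 1.9 = 0.6842.
θ = arcsin(0.6842) = 43.174°.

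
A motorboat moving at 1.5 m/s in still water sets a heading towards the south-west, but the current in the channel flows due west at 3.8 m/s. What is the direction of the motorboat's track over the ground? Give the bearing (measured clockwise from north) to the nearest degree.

258°

Taking east as x and north as y: velocity relative to the water = (-1.061, -1.061) m/s; the water relative to ground = (-3.800, 0.000) m/s.
Velocity relative to ground = (-1.061, -1.061) + (-3.800, 0.000) = (-4.861, -1.061) m/s.
Bearing = atan2(-4.86, -1.06) = 257.69° clockwise from north.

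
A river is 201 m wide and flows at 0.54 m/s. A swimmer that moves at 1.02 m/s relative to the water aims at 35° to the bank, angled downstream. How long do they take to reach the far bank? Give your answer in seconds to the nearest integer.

344 s

The component of the swimmer's velocity perpendicular to the bank is 1.02 × sin 35° = 0.585 m/s.
The current is parallel to the bank, so it does not affect the crossing time.
Time = 201 / 0.585 = 343.562 s.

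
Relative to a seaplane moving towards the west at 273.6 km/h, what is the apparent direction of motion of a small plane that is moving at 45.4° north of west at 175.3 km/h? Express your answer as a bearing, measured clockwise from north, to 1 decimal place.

Taking east as x and north as y: small plane velocity = (-123.087, 124.818) km/h; seaplane velocity = (-273.600, 0.000) km/h.
Velocity of small plane relative to seaplane = (-123.087, 124.818) − (-273.600, 0.000) = (150.513, 124.818) km/h.
Bearing = atan2(150.51, 124.82) = 50.33° clockwise from north.

050.3°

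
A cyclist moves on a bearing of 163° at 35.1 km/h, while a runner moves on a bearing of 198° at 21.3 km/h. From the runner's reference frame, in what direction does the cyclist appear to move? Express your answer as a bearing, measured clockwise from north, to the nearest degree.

128°

Taking east as x and north as y: cyclist velocity = (10.262, -33.566) km/h; runner velocity = (-6.582, -20.258) km/h.
Velocity of cyclist relative to runner = (10.262, -33.566) − (-6.582, -20.258) = (16.844, -13.309) km/h.
Bearing = atan2(16.84, -13.31) = 128.31° clockwise from north.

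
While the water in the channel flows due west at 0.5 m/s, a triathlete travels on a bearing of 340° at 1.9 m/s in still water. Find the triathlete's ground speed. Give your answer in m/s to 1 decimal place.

2.1 m/s

Taking east as x and north as y: velocity relative to the water = (-0.650, 1.785) m/s; the water relative to ground = (-0.500, 0.000) m/s.
Velocity relative to ground = (-0.650, 1.785) + (-0.500, 0.000) = (-1.150, 1.785) m/s.
Speed = |(-1.150, 1.785)| = 2.124 m/s.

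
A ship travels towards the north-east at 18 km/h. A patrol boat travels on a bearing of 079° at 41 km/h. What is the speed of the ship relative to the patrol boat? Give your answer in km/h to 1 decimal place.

Taking east as x and north as y: ship velocity = (12.728, 12.728) km/h; patrol boat velocity = (40.247, 7.823) km/h.
Velocity of ship relative to patrol boat = (12.728, 12.728) − (40.247, 7.823) = (-27.519, 4.905) km/h.
Magnitude = |(-27.519, 4.905)| = 27.952 km/h.

28.0 km/h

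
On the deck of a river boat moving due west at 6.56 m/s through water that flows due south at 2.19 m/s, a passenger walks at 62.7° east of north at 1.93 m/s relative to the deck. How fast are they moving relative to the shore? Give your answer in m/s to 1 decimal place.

5.0 m/s

In east/north components (m/s): passenger relative to river boat = (1.715, 0.885); river boat relative to water = (-6.560, 0.000); water relative to ground = (0.000, -2.190).
Sum = (-4.845, -1.305) m/s.
Speed = |(-4.845, -1.305)| = 5.018 m/s.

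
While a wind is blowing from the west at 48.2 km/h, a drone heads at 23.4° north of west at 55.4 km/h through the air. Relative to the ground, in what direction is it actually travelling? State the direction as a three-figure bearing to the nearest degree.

353°

Taking east as x and north as y: velocity relative to the air = (-50.844, 22.002) km/h; the air relative to ground = (48.200, 0.000) km/h.
Velocity relative to ground = (-50.844, 22.002) + (48.200, 0.000) = (-2.644, 22.002) km/h.
Bearing = atan2(-2.64, 22.00) = 353.15° clockwise from north.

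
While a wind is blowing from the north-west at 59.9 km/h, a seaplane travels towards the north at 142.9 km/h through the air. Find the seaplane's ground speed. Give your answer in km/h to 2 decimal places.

109.10 km/h

Taking east as x and north as y: velocity relative to the air = (0.000, 142.900) km/h; the air relative to ground = (42.356, -42.356) km/h.
Velocity relative to ground = (0.000, 142.900) + (42.356, -42.356) = (42.356, 100.544) km/h.
Speed = |(42.356, 100.544)| = 109.102 km/h.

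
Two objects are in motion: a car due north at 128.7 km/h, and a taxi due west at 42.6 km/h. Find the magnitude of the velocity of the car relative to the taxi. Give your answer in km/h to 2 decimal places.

135.57 km/h

Taking east as x and north as y: car velocity = (0.000, 128.700) km/h; taxi velocity = (-42.600, 0.000) km/h.
Velocity of car relative to taxi = (0.000, 128.700) − (-42.600, 0.000) = (42.600, 128.700) km/h.
Magnitude = |(42.600, 128.700)| = 135.567 km/h.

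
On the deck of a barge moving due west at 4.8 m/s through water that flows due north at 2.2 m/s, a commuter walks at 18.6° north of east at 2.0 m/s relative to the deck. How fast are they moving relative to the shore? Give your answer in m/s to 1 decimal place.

4.1 m/s

In east/north components (m/s): commuter relative to barge = (1.896, 0.638); barge relative to water = (-4.800, 0.000); water relative to ground = (0.000, 2.200).
Sum = (-2.904, 2.838) m/s.
Speed = |(-2.904, 2.838)| = 4.061 m/s.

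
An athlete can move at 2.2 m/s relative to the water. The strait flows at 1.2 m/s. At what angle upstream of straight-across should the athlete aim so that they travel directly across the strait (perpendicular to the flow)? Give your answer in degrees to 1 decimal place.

To cancel the current, the upstream component of the athlete's velocity must equal the flow: 2.2 sin θ = 1.2.
sin θ = 1.2 / 2.2 = 0.5455.
θ = arcsin(0.5455) = 33.056°.

33.1°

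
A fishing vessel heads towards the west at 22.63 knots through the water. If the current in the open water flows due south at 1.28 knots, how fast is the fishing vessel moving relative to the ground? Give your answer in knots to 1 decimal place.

Taking east as x and north as y: velocity relative to the water = (-22.630, 0.000) knots; the water relative to ground = (0.000, -1.280) knots.
Velocity relative to ground = (-22.630, 0.000) + (0.000, -1.280) = (-22.630, -1.280) knots.
Speed = |(-22.630, -1.280)| = 22.666 knots.

22.7 knots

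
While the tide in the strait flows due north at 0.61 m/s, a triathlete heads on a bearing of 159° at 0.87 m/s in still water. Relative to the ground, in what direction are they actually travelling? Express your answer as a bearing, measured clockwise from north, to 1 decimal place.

Taking east as x and north as y: velocity relative to the water = (0.312, -0.812) m/s; the water relative to ground = (0.000, 0.610) m/s.
Velocity relative to ground = (0.312, -0.812) + (0.000, 0.610) = (0.312, -0.202) m/s.
Bearing = atan2(0.31, -0.20) = 122.97° clockwise from north.

123.0°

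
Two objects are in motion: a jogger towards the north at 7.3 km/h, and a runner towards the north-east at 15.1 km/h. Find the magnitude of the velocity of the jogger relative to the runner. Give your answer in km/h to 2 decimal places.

Taking east as x and north as y: jogger velocity = (0.000, 7.300) km/h; runner velocity = (10.677, 10.677) km/h.
Velocity of jogger relative to runner = (0.000, 7.300) − (10.677, 10.677) = (-10.677, -3.377) km/h.
Magnitude = |(-10.677, -3.377)| = 11.199 km/h.

11.20 km/h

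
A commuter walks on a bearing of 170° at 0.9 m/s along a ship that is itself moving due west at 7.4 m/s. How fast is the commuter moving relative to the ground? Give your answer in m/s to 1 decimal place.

Taking east as x and north as y: ship velocity = (-7.400, 0.000) m/s; commuter velocity relative to ship = (0.156, -0.886) m/s.
Velocity relative to ground = (-7.400, 0.000) + (0.156, -0.886) = (-7.244, -0.886) m/s.
Speed = |(-7.244, -0.886)| = 7.298 m/s.

7.3 m/s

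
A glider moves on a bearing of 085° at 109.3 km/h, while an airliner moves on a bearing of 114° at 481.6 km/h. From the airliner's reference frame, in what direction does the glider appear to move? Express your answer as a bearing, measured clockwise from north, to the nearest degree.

Taking east as x and north as y: glider velocity = (108.884, 9.526) km/h; airliner velocity = (439.963, -195.884) km/h.
Velocity of glider relative to airliner = (108.884, 9.526) − (439.963, -195.884) = (-331.079, 205.410) km/h.
Bearing = atan2(-331.08, 205.41) = 301.82° clockwise from north.

302°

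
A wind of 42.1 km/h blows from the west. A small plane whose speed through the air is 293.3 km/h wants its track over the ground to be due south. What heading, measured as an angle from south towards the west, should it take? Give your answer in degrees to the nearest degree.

The wind pushes perpendicular to the desired track; the heading must have a component into the wind equal to 42.1 km/h: 293.3 sin θ = 42.1.
sin θ = 0.1435, so θ = 8.253°.

8°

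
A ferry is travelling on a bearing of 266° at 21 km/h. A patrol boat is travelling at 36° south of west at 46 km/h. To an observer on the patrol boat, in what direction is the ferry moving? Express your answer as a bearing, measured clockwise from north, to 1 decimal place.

Taking east as x and north as y: ferry velocity = (-20.949, -1.465) km/h; patrol boat velocity = (-37.215, -27.038) km/h.
Velocity of ferry relative to patrol boat = (-20.949, -1.465) − (-37.215, -27.038) = (16.266, 25.573) km/h.
Bearing = atan2(16.27, 25.57) = 32.46° clockwise from north.

032.5°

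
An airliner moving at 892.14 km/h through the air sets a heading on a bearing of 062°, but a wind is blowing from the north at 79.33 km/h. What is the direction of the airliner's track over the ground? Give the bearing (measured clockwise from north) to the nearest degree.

067°

Taking east as x and north as y: velocity relative to the air = (787.713, 418.834) km/h; the air relative to ground = (0.000, -79.330) km/h.
Velocity relative to ground = (787.713, 418.834) + (0.000, -79.330) = (787.713, 339.504) km/h.
Bearing = atan2(787.71, 339.50) = 66.68° clockwise from north.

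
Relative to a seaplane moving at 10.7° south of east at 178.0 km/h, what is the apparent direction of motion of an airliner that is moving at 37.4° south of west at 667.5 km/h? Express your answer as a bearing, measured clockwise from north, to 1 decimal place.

Taking east as x and north as y: airliner velocity = (-530.272, -405.423) km/h; seaplane velocity = (174.905, -33.049) km/h.
Velocity of airliner relative to seaplane = (-530.272, -405.423) − (174.905, -33.049) = (-705.177, -372.375) km/h.
Bearing = atan2(-705.18, -372.37) = 242.16° clockwise from north.

242.2°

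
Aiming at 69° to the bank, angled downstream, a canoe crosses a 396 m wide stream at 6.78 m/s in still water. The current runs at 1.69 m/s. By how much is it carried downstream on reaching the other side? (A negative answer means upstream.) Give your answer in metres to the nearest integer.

258 m

Perpendicular speed = 6.330 m/s; crossing time = 396 / 6.330 = 62.562 s.
Net downstream speed = 4.120 m/s.
Drift = 4.120 × 62.562 = 257.741 m (downstream).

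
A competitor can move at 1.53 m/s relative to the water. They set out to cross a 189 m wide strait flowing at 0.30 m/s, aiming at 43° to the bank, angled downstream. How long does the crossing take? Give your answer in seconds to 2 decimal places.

The component of the competitor's velocity perpendicular to the bank is 1.53 × sin 43° = 1.043 m/s.
Only the cross-stream component determines the crossing time; the current contributes nothing perpendicular to the bank.
Time = 189 / 1.043 = 181.129 s.

181.13 s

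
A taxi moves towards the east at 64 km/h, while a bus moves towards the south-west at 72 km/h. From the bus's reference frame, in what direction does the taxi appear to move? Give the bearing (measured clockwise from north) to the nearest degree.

066°

Taking east as x and north as y: taxi velocity = (64.000, 0.000) km/h; bus velocity = (-50.912, -50.912) km/h.
Velocity of taxi relative to bus = (64.000, 0.000) − (-50.912, -50.912) = (114.912, 50.912) km/h.
Bearing = atan2(114.91, 50.91) = 66.10° clockwise from north.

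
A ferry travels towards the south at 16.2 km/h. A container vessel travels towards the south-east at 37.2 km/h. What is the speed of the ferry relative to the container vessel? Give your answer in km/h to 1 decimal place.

28.2 km/h

Taking east as x and north as y: ferry velocity = (0.000, -16.200) km/h; container vessel velocity = (26.304, -26.304) km/h.
Velocity of ferry relative to container vessel = (0.000, -16.200) − (26.304, -26.304) = (-26.304, 10.104) km/h.
Magnitude = |(-26.304, 10.104)| = 28.178 km/h.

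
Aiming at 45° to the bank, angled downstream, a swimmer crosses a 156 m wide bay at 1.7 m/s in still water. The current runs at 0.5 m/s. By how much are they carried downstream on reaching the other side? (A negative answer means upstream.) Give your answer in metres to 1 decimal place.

220.9 m

Perpendicular speed = 1.202 m/s; crossing time = 156 / 1.202 = 129.775 s.
Net downstream speed = 1.702 m/s.
Drift = 1.702 × 129.775 = 220.887 m (downstream).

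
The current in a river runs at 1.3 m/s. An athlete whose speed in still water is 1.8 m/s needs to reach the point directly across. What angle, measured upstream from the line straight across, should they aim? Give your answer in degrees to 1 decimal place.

To cancel the current, the upstream component of the athlete's velocity must equal the flow: 1.8 sin θ = 1.3.
sin θ = 1.3 / 1.8 = 0.7222.
θ = arcsin(0.7222) = 46.238°.

46.2°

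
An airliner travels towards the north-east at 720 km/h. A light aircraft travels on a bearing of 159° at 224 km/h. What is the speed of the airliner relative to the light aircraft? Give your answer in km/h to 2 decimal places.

836.52 km/h

Taking east as x and north as y: airliner velocity = (509.117, 509.117) km/h; light aircraft velocity = (80.274, -209.122) km/h.
Velocity of airliner relative to light aircraft = (509.117, 509.117) − (80.274, -209.122) = (428.842, 718.239) km/h.
Magnitude = |(428.842, 718.239)| = 836.524 km/h.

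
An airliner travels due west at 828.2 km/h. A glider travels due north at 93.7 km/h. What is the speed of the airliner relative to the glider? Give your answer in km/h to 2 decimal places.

833.48 km/h

Taking east as x and north as y: airliner velocity = (-828.200, 0.000) km/h; glider velocity = (0.000, 93.700) km/h.
Velocity of airliner relative to glider = (-828.200, 0.000) − (0.000, 93.700) = (-828.200, -93.700) km/h.
Magnitude = |(-828.200, -93.700)| = 833.484 km/h.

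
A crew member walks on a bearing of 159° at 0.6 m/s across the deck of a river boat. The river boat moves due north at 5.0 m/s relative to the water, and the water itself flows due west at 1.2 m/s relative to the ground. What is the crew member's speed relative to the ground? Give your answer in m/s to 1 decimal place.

4.5 m/s

In east/north components (m/s): crew member relative to river boat = (0.215, -0.560); river boat relative to water = (0.000, 5.000); water relative to ground = (-1.200, 0.000).
Sum = (-0.985, 4.440) m/s.
Speed = |(-0.985, 4.440)| = 4.548 m/s.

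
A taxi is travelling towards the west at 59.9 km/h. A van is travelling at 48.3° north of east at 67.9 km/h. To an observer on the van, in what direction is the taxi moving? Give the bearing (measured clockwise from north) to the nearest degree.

Taking east as x and north as y: taxi velocity = (-59.900, 0.000) km/h; van velocity = (45.169, 50.697) km/h.
Velocity of taxi relative to van = (-59.900, 0.000) − (45.169, 50.697) = (-105.069, -50.697) km/h.
Bearing = atan2(-105.07, -50.70) = 244.24° clockwise from north.

244°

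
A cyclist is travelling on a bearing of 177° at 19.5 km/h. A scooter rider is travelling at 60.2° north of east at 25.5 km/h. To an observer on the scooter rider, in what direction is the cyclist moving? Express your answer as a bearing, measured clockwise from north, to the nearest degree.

196°

Taking east as x and north as y: cyclist velocity = (1.021, -19.473) km/h; scooter rider velocity = (12.673, 22.128) km/h.
Velocity of cyclist relative to scooter rider = (1.021, -19.473) − (12.673, 22.128) = (-11.652, -41.601) km/h.
Bearing = atan2(-11.65, -41.60) = 195.65° clockwise from north.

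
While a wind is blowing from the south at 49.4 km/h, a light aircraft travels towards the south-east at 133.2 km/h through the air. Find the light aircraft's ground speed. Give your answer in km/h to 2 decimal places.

Taking east as x and north as y: velocity relative to the air = (94.187, -94.187) km/h; the air relative to ground = (0.000, 49.400) km/h.
Velocity relative to ground = (94.187, -94.187) + (0.000, 49.400) = (94.187, -44.787) km/h.
Speed = |(94.187, -44.787)| = 104.293 km/h.

104.29 km/h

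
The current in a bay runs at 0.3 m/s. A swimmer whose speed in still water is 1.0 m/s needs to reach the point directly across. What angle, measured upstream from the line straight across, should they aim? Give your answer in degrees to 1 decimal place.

To cancel the current, the upstream component of the swimmer's velocity must equal the flow: 1.0 sin θ = 0.3.
sin θ = 0.3 / 1.0 = 0.3000.
θ = arcsin(0.3000) = 17.458°.

17.5°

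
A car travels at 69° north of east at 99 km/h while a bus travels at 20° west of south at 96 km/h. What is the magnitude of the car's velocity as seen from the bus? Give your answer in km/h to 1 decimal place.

Taking east as x and north as y: car velocity = (35.478, 92.424) km/h; bus velocity = (-32.834, -90.210) km/h.
Velocity of car relative to bus = (35.478, 92.424) − (-32.834, -90.210) = (68.312, 182.635) km/h.
Magnitude = |(68.312, 182.635)| = 194.993 km/h.

195.0 km/h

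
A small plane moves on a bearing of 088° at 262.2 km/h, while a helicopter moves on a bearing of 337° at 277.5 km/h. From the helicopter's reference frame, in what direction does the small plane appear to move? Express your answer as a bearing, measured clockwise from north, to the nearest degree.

124°

Taking east as x and north as y: small plane velocity = (262.040, 9.151) km/h; helicopter velocity = (-108.428, 255.440) km/h.
Velocity of small plane relative to helicopter = (262.040, 9.151) − (-108.428, 255.440) = (370.468, -246.289) km/h.
Bearing = atan2(370.47, -246.29) = 123.62° clockwise from north.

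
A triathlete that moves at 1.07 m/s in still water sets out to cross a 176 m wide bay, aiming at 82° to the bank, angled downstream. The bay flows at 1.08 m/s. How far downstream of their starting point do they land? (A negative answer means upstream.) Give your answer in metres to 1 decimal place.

Perpendicular speed = 1.060 m/s; crossing time = 176 / 1.060 = 166.102 s.
Net downstream speed = 1.229 m/s.
Drift = 1.229 × 166.102 = 204.126 m (downstream).

204.1 m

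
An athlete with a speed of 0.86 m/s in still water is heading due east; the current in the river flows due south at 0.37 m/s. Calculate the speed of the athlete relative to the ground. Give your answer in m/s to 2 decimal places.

Taking east as x and north as y: velocity relative to the water = (0.860, 0.000) m/s; the water relative to ground = (0.000, -0.370) m/s.
Velocity relative to ground = (0.860, 0.000) + (0.000, -0.370) = (0.860, -0.370) m/s.
Speed = |(0.860, -0.370)| = 0.936 m/s.

0.94 m/s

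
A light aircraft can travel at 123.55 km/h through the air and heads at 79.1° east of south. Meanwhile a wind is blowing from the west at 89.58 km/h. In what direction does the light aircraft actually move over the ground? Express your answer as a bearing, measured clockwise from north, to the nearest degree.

Taking east as x and north as y: velocity relative to the air = (121.321, -23.363) km/h; the air relative to ground = (89.580, 0.000) km/h.
Velocity relative to ground = (121.321, -23.363) + (89.580, 0.000) = (210.901, -23.363) km/h.
Bearing = atan2(210.90, -23.36) = 96.32° clockwise from north.

096°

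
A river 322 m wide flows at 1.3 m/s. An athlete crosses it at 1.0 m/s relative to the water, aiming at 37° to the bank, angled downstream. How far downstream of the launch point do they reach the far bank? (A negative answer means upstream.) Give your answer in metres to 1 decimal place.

Perpendicular speed = 0.602 m/s; crossing time = 322 / 0.602 = 535.048 s.
Net downstream speed = 2.099 m/s.
Drift = 2.099 × 535.048 = 1122.871 m (downstream).

1122.9 m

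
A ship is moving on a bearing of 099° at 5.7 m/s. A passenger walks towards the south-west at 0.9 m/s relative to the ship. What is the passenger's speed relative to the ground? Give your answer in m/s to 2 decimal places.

Taking east as x and north as y: ship velocity = (5.630, -0.892) m/s; passenger velocity relative to ship = (-0.636, -0.636) m/s.
Velocity relative to ground = (5.630, -0.892) + (-0.636, -0.636) = (4.993, -1.528) m/s.
Speed = |(4.993, -1.528)| = 5.222 m/s.

5.22 m/s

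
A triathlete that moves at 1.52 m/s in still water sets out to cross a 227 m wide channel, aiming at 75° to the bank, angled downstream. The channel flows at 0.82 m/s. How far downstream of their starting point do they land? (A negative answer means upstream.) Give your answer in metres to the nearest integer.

188 m

Perpendicular speed = 1.468 m/s; crossing time = 227 / 1.468 = 154.610 s.
Net downstream speed = 1.213 m/s.
Drift = 1.213 × 154.610 = 187.605 m (downstream).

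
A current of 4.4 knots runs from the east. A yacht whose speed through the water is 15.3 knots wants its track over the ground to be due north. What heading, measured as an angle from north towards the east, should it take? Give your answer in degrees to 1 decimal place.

16.7°

The current pushes perpendicular to the desired track; the heading must have a component into the current equal to 4.4 knots: 15.3 sin θ = 4.4.
sin θ = 0.2876, so θ = 16.713°.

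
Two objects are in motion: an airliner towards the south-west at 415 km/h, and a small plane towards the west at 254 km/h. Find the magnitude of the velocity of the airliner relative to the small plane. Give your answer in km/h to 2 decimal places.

296.09 km/h

Taking east as x and north as y: airliner velocity = (-293.449, -293.449) km/h; small plane velocity = (-254.000, 0.000) km/h.
Velocity of airliner relative to small plane = (-293.449, -293.449) − (-254.000, 0.000) = (-39.449, -293.449) km/h.
Magnitude = |(-39.449, -293.449)| = 296.089 km/h.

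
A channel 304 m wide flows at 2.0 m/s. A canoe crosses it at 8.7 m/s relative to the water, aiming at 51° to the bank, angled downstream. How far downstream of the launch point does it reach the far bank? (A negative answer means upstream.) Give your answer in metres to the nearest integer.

Perpendicular speed = 6.761 m/s; crossing time = 304 / 6.761 = 44.963 s.
Net downstream speed = 7.475 m/s.
Drift = 7.475 × 44.963 = 336.100 m (downstream).

336 m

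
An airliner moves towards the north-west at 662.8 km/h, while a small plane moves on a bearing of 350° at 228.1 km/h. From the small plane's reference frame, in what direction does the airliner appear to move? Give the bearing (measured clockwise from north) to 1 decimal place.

299.6°

Taking east as x and north as y: airliner velocity = (-468.670, 468.670) km/h; small plane velocity = (-39.609, 224.635) km/h.
Velocity of airliner relative to small plane = (-468.670, 468.670) − (-39.609, 224.635) = (-429.061, 244.036) km/h.
Bearing = atan2(-429.06, 244.04) = 299.63° clockwise from north.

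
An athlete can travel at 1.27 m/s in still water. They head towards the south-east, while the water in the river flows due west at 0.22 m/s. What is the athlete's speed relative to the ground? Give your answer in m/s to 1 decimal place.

1.1 m/s

Taking east as x and north as y: velocity relative to the water = (0.898, -0.898) m/s; the water relative to ground = (-0.220, 0.000) m/s.
Velocity relative to ground = (0.898, -0.898) + (-0.220, 0.000) = (0.678, -0.898) m/s.
Speed = |(0.678, -0.898)| = 1.125 m/s.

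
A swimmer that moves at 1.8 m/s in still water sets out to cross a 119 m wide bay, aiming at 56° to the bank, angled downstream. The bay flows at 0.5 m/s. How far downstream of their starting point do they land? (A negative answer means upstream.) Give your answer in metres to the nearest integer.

Perpendicular speed = 1.492 m/s; crossing time = 119 / 1.492 = 79.744 s.
Net downstream speed = 1.507 m/s.
Drift = 1.507 × 79.744 = 120.139 m (downstream).

120 m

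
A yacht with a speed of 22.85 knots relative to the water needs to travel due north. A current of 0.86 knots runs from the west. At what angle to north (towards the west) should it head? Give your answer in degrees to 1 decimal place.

2.2°

The current pushes perpendicular to the desired track; the heading must have a component into the current equal to 0.86 knots: 22.85 sin θ = 0.86.
sin θ = 0.0376, so θ = 2.157°.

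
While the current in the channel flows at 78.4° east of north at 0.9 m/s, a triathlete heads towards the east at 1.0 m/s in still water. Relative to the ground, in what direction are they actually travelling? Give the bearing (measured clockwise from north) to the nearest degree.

Taking east as x and north as y: velocity relative to the water = (1.000, 0.000) m/s; the water relative to ground = (0.882, 0.181) m/s.
Velocity relative to ground = (1.000, 0.000) + (0.882, 0.181) = (1.882, 0.181) m/s.
Bearing = atan2(1.88, 0.18) = 84.51° clockwise from north.

085°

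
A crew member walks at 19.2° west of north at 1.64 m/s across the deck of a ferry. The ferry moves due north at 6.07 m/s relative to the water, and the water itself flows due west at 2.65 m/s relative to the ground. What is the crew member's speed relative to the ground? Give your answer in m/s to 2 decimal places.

In east/north components (m/s): crew member relative to ferry = (-0.539, 1.549); ferry relative to water = (0.000, 6.070); water relative to ground = (-2.650, 0.000).
Sum = (-3.189, 7.619) m/s.
Speed = |(-3.189, 7.619)| = 8.259 m/s.

8.26 m/s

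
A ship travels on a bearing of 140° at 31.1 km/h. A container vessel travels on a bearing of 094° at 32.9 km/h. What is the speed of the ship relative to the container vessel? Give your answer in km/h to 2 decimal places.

Taking east as x and north as y: ship velocity = (19.991, -23.824) km/h; container vessel velocity = (32.820, -2.295) km/h.
Velocity of ship relative to container vessel = (19.991, -23.824) − (32.820, -2.295) = (-12.829, -21.529) km/h.
Magnitude = |(-12.829, -21.529)| = 25.062 km/h.

25.06 km/h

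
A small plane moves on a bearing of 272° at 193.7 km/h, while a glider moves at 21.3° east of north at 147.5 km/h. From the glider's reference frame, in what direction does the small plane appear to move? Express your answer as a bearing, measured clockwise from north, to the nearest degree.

242°

Taking east as x and north as y: small plane velocity = (-193.582, 6.760) km/h; glider velocity = (53.580, 137.424) km/h.
Velocity of small plane relative to glider = (-193.582, 6.760) − (53.580, 137.424) = (-247.162, -130.664) km/h.
Bearing = atan2(-247.16, -130.66) = 242.14° clockwise from north.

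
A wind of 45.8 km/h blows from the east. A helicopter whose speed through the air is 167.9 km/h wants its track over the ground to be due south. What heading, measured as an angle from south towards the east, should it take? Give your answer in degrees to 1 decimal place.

The wind pushes perpendicular to the desired track; the heading must have a component into the wind equal to 45.8 km/h: 167.9 sin θ = 45.8.
sin θ = 0.2728, so θ = 15.830°.

15.8°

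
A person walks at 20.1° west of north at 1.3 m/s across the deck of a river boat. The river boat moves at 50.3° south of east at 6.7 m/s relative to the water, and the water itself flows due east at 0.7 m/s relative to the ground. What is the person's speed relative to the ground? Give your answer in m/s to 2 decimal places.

6.00 m/s

In east/north components (m/s): person relative to river boat = (-0.447, 1.221); river boat relative to water = (4.280, -5.155); water relative to ground = (0.700, 0.000).
Sum = (4.533, -3.934) m/s.
Speed = |(4.533, -3.934)| = 6.002 m/s.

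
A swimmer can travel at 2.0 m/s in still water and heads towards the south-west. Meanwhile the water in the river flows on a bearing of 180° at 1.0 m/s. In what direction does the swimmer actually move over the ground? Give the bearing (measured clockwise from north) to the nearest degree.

210°

Taking east as x and north as y: velocity relative to the water = (-1.414, -1.414) m/s; the water relative to ground = (0.000, -1.000) m/s.
Velocity relative to ground = (-1.414, -1.414) + (0.000, -1.000) = (-1.414, -2.414) m/s.
Bearing = atan2(-1.41, -2.41) = 210.36° clockwise from north.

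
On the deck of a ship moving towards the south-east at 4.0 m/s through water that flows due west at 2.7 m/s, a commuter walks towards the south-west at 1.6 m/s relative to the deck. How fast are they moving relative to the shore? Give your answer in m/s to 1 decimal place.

4.1 m/s

In east/north components (m/s): commuter relative to ship = (-1.131, -1.131); ship relative to water = (2.828, -2.828); water relative to ground = (-2.700, 0.000).
Sum = (-1.003, -3.960) m/s.
Speed = |(-1.003, -3.960)| = 4.085 m/s.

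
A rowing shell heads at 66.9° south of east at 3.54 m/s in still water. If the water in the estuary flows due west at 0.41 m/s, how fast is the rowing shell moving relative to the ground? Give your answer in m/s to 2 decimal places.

3.40 m/s

Taking east as x and north as y: velocity relative to the water = (1.389, -3.256) m/s; the water relative to ground = (-0.410, 0.000) m/s.
Velocity relative to ground = (1.389, -3.256) + (-0.410, 0.000) = (0.979, -3.256) m/s.
Speed = |(0.979, -3.256)| = 3.400 m/s.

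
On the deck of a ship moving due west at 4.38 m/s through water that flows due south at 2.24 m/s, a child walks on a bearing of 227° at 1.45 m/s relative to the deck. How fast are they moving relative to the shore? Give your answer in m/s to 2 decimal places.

In east/north components (m/s): child relative to ship = (-1.060, -0.989); ship relative to water = (-4.380, 0.000); water relative to ground = (0.000, -2.240).
Sum = (-5.440, -3.229) m/s.
Speed = |(-5.440, -3.229)| = 6.326 m/s.

6.33 m/s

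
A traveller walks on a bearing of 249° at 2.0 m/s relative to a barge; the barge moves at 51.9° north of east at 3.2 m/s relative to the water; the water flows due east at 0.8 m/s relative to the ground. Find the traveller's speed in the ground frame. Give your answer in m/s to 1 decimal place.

In east/north components (m/s): traveller relative to barge = (-1.867, -0.717); barge relative to water = (1.975, 2.518); water relative to ground = (0.800, 0.000).
Sum = (0.907, 1.801) m/s.
Speed = |(0.907, 1.801)| = 2.017 m/s.

2.0 m/s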